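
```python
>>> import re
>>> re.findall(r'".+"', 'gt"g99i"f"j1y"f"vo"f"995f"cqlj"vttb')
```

Matches: at [2:31] → '"g99i"f"j1y"f"vo"f"995f"cqlj"'.
Since nothing is captured, `findall` lists the 1 matched substring directly.

['"g99i"f"j1y"f"vo"f"995f"cqlj"']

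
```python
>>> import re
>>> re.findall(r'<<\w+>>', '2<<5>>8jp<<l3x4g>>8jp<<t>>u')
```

Scanning left to right: at [1:6] → '<<5>>'; at [9:18] → '<<l3x4g>>'; at [21:26] → '<<t>>'.
`findall` yields the raw match text (3 of them) because the pattern has no groups.

['<<5>>', '<<l3x4g>>', '<<t>>']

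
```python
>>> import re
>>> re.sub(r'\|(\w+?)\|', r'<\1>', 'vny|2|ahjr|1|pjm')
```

'vny<2>ahjr<1>pjm'

Matches: at [3:6] → '|2|'; at [10:13] → '|1|'.
Each match is replaced using the text its own group 1 captured.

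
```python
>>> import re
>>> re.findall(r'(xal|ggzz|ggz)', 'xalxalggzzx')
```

Alternation tries branches left to right and keeps the first one that lets the overall match succeed at that position.
Because there's exactly one group, `findall` drops the full match and keeps group 1 from each hit.

['xal', 'xal', 'ggzz']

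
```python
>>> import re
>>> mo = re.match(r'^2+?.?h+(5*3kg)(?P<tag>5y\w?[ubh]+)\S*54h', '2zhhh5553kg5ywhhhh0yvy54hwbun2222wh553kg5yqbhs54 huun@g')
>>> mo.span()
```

(0, 25)

Pattern: anchored at the start of the string; then one or more of a literal '2' (lazy); then optionally any character, then one or more of the literal 'h'; then zero or more of the literal '5', then the literal '3kg' (captured); then the literal '5y', then optionally a word character, then one or more of one of [ubh] (captured as 'tag'); then zero or more of a non-whitespace character, then the literal '54h'.
With `match`, the pattern is implicitly anchored at the beginning.
The match spans [0:25] → '2zhhh5553kg5ywhhhh0yvy54h'.
Captured: group 1 = '5553kg', group 2 = '5ywhhhh'.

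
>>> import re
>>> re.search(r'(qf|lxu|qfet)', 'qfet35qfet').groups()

('qf',)

The match spans [0:2] → 'qf'.
Captured: group 1 = 'qf'.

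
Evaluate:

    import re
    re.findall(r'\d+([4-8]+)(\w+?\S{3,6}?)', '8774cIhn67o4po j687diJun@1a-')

[('4', 'cIhn'), ('7', 'o4po'), ('7', 'diJu')]

With the lazy modifier that quantifier settles for the fewest repetitions that let the rest of the pattern succeed (the atoms after it are unaffected and can still be greedy).
2 groups means each result is a tuple of 2 captured strings — 3 here.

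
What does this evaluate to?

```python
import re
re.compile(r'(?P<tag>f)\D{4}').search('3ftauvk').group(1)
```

'f'

The pattern matches a literal 'f' (captured as 'tag'); then exactly 4 of a non-digit.
`re.search` scans for the first position where the pattern succeeds.
The match spans [1:6] → 'ftauv'.
Captured: group 1 = 'f'.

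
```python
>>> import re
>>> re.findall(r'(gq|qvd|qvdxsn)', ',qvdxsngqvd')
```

The regex engine tests alternatives in the order written; an earlier branch that matches wins even if a later one would match more.
Matches: at [1:4] match 'qvd', group 1 = 'qvd'; at [7:9] match 'gq', group 1 = 'gq'.
Because there's exactly one group, `findall` drops the full match and keeps group 1 from each hit.

['qvd', 'gq']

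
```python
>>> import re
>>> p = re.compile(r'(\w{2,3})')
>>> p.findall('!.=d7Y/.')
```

['d7Y']

Pattern: 2 to 3 of a word character (captured).
`findall` collects group 1 from the one match (1 total).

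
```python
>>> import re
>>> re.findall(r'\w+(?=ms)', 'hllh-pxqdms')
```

['pxqd']

Because the assertion is zero-width, the text it checks is not consumed and won't appear in the result.
Scanning left to right: at [5:9] → 'pxqd'.
With no groups in the pattern, `findall` gives back each whole match — 1 here.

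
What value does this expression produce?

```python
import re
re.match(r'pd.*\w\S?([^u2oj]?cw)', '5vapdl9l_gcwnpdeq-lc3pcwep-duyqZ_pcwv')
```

This matches the literal 'pd', then zero or more of any character; then a word character, then optionally a non-whitespace character; then optionally any character except [u2oj], then the literal 'cw' (captured).
`match` is anchored at position 0; if the pattern doesn't fit there, it returns None.
Here the pattern fails at index 0, so the call returns None.

None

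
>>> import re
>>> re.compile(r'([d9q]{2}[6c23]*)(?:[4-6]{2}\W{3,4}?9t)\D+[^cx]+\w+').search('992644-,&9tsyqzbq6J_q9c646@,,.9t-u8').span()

The pattern matches exactly 2 of one of [d9q], then zero or more of one of [6c23] (captured); then exactly 2 of a character in [4-6], then 3 to 4 of a non-word character (lazy), then the literal '9t' (non-capturing group); then one or more of a non-digit; then one or more of any character except [cx]; then one or more of a word character.
`re.search` scans for the first position where the pattern succeeds.
The match spans [0:26] → '992644-,&9tsyqzbq6J_q9c646'.
Captured: group 1 = '9926'.

(0, 26)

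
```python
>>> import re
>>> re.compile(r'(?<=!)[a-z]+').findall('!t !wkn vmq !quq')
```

The lookaround is zero-width — it requires the adjacent text to match without consuming it, so the asserted text isn't part of the match.
Since nothing is captured, `findall` lists the 3 matched substrings directly.

['t', 'wkn', 'quq']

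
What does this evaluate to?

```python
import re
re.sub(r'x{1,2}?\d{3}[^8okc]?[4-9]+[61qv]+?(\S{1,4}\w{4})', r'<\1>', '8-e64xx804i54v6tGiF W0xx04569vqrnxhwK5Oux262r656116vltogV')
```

Pattern: 1 to 2 of the literal 'x' (lazy), then exactly 3 of a digit; then optionally any character except [8okc], then one or more of a character in [4-9], then one or more of one of [61qv] (lazy); then 1 to 4 of a non-whitespace character, then exactly 4 of a word character (captured).
The `?` after the quantifier makes it lazy — it takes as little as possible before letting the rest of the pattern try.
Matches: at [5:19] → 'xx804i54v6tGiF'; at [22:38] → 'xx04569vqrnxhwK5'; at [40:57] → 'x262r656116vltogV'.
`\1` in the replacement pulls in group 1's text for each match.

'8-e64<6tGiF> W0<qrnxhwK5>Ou<16vltogV>'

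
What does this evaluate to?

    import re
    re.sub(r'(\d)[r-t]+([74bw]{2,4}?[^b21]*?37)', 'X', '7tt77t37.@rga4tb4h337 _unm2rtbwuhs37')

'X.@rgaX _unmX'

Each match is replaced by 'X'.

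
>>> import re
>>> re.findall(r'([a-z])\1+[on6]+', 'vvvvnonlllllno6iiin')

['v', 'l', 'i']

`\1` is not a pattern — it's the concrete string captured by group 1, re-applied verbatim.
Matches: at [0:7] match 'vvvvnon', group 1 = 'v'; at [7:15] match 'lllllno6', group 1 = 'l'; at [15:19] match 'iiin', group 1 = 'i'.
`findall` collects group 1 from each match (3 total).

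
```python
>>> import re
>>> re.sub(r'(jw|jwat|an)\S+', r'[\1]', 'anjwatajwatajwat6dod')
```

'[an]'

Matches: at [0:20] → 'anjwatajwatajwat6dod'.
`\1` in the replacement pulls in group 1's text for each match.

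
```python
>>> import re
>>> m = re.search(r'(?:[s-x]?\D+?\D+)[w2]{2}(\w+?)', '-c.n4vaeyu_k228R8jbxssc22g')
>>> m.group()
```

The `?` after the quantifier makes it lazy — it takes as little as possible before letting the rest of the pattern try.
The match spans [5:15] → 'vaeyu_k228'.

'vaeyu_k228'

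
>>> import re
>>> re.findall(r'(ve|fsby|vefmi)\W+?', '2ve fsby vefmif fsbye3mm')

['ve', 'fsby']

`findall` collects group 1 from each match (2 total).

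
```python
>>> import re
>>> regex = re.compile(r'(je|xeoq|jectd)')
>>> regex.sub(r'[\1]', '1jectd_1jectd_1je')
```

Alternation tries branches left to right and keeps the first one that lets the overall match succeed at that position.
Matches: at [1:3] → 'je'; at [8:10] → 'je'; at [15:17] → 'je'.
The replacement refers to a captured group, so each match is rewritten using its own captured text.

'1[je]ctd_1[je]ctd_1[je]'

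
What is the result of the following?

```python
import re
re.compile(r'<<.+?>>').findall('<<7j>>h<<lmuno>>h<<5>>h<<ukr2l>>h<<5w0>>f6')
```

Matches: at [0:6] → '<<7j>>'; at [7:16] → '<<lmuno>>'; at [17:22] → '<<5>>'; at [23:32] → '<<ukr2l>>'; at [33:40] → '<<5w0>>'.
No capturing groups, so `findall` returns the 5 full match strings.

['<<7j>>', '<<lmuno>>', '<<5>>', '<<ukr2l>>', '<<5w0>>']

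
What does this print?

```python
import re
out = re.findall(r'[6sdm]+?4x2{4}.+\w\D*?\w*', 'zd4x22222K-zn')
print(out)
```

['d4x22222K-zn']

Pattern: one or more of one of [6sdm] (lazy), then the literal '4x', then exactly 4 of the literal '2'; then one or more of any character, then a word character; then zero or more of a non-digit (lazy), then zero or more of a word character.
Matches: at [1:13] → 'd4x22222K-zn'.
No capturing groups, so `findall` returns the 1 full match string.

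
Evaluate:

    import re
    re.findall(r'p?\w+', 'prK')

['prK']

The pattern matches optionally a literal 'p'; then one or more of a word character.
Matches: at [0:3] → 'prK'.
`findall` yields the raw match text (1 of them) because the pattern has no groups.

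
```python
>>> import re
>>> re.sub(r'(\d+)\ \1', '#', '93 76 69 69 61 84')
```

The backreference `\1` re-matches whatever the first group consumed, character for character.
Matches: at [4:7] → '6 6'.
Every occurrence is swapped for '#'.

'93 7#9 69 61 84'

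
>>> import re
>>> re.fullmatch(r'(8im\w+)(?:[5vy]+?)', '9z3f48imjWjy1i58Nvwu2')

None

The pattern matches the literal '8im', then one or more of a word character (captured); then one or more of one of [5vy] (lazy) (non-capturing group).
`re.fullmatch` is like wrapping the pattern in `^…$` (in single-line mode).
Here there's no way to consume every character, so the call returns None.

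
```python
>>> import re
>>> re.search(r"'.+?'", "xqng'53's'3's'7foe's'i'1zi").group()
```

Unlike `match`, `search` isn't anchored — it looks for the pattern anywhere in the string.
The match spans [4:8] → "'53'".

"'53'"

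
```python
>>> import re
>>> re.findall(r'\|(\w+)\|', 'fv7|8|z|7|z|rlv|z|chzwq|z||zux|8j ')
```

Walking the string: at [3:6] match '|8|', group 1 = '8'; at [7:10] match '|7|', group 1 = '7'; at [11:16] match '|rlv|', group 1 = 'rlv'; at [17:24] match '|chzwq|', group 1 = 'chzwq'; at [26:31] match '|zux|', group 1 = 'zux'.
`findall` collects group 1 from each match (5 total).

['8', '7', 'rlv', 'chzwq', 'zux']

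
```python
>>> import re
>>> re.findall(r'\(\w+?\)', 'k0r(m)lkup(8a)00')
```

['(m)', '(8a)']

Walking the string: at [3:6] → '(m)'; at [10:14] → '(8a)'.
No capturing groups, so `findall` returns the 2 full match strings.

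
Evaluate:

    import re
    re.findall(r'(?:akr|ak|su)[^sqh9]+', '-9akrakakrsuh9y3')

['akrakakr']

With no groups in the pattern, `findall` gives back each whole match — 1 here.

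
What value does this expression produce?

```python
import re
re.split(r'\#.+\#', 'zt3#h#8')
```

Matches to split on: at [3:6] → '#h#'.
The string is cut at each match, leaving 2 pieces.

['zt3', '8']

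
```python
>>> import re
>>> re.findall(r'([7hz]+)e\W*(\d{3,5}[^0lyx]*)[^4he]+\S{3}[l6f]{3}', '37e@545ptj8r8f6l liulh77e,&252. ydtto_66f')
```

[('7', '545pt'), ('h77', '252. ')]

This matches one or more of one of [7hz] (captured); then the literal 'e', then zero or more of a non-word character; then 3 to 5 of a digit, then zero or more of any character except [0lyx] (captured); then one or more of any character except [4he]; then exactly 3 of a non-whitespace character, then exactly 3 of one of [l6f].
Matches: at [1:16] match '7e@545ptj8r8f6l', groups = ('7', '545pt'); at [21:41] match 'h77e,&252. ydtto_66f', groups = ('h77', '252. ').
Multiple groups make `findall` return tuples — one 2-tuple for each match.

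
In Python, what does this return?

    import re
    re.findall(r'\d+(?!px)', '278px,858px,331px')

['27', '85', '33']

The negative lookahead/lookbehind blocks any match where the forbidden context is present.
Scanning left to right: at [0:2] → '27'; at [6:8] → '85'; at [12:14] → '33'.
`findall` yields the raw match text (3 of them) because the pattern has no groups.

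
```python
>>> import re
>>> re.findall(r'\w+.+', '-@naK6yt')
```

['naK6yt']

Pattern: one or more of a word character; then one or more of any character.
`findall` yields the raw match text (1 of them) because the pattern has no groups.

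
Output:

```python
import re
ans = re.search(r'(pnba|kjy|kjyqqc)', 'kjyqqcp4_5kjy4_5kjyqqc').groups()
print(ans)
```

The match spans [0:3] → 'kjy'.
Captured: group 1 = 'kjy'.

('kjy',)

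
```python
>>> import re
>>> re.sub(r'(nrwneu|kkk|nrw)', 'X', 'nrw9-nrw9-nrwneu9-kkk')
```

'X9-X9-X9-X'

The regex engine tests alternatives in the order written; an earlier branch that matches wins even if a later one would match more.
Matches: at [0:3] → 'nrw'; at [5:8] → 'nrw'; at [10:16] → 'nrwneu'; at [18:21] → 'kkk'.
Every occurrence is swapped for 'X'.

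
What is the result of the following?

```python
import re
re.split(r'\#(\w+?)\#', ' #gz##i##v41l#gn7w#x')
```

[' ', 'gz', '', 'i', '', 'v41l', 'gn7w#x']

`re.split` interleaves the captured-group text with the surrounding fragments.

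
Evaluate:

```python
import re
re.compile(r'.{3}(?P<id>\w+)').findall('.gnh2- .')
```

The pattern matches exactly 3 of any character; then one or more of a word character (captured as 'id').
Scanning left to right: at [0:5] match '.gnh2', group 1 = 'h2'.
Because there's exactly one group, `findall` drops the full match and keeps group 1 from the one hit.

['h2']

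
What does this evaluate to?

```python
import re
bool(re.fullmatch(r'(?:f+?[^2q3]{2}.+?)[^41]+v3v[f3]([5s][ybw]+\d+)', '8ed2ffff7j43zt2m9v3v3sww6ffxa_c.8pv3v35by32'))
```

False

`re.fullmatch` is like wrapping the pattern in `^…$` (in single-line mode).
Here the pattern can't cover the whole string, so the call returns None, and `bool(None)` is False.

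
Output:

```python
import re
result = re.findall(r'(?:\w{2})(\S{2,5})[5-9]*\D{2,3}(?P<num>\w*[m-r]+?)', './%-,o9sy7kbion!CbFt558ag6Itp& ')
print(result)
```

2 groups means each result is a tuple of 2 captured strings — 2 here.

[('sy7kb', 'n'), ('Ft558', '6Itp')]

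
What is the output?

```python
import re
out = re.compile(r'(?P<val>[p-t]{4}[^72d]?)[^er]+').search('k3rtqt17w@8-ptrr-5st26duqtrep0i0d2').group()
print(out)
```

The pattern matches exactly 4 of a character in [p-t], then optionally any character except [72d] (captured as 'val'); then one or more of any character except [er].
`re.search` tries every starting position until one works.
The match spans [2:14] → 'rtqt17w@8-pt'.
Captured: group 1 = 'rtqt1'.

rtqt17w@8-pt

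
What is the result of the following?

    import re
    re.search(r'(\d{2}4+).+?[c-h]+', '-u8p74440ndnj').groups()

('7444',)

The match spans [4:11] → '74440nd'.
Captured: group 1 = '7444'.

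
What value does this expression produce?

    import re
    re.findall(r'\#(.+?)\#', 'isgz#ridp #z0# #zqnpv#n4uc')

['ridp ', ' ']

Lazy quantifiers expand one character at a time until the remainder of the pattern can match.
Scanning left to right: at [4:11] match '#ridp #', group 1 = 'ridp '; at [13:16] match '# #', group 1 = ' '.
Because there's exactly one group, `findall` drops the full match and keeps group 1 from each hit.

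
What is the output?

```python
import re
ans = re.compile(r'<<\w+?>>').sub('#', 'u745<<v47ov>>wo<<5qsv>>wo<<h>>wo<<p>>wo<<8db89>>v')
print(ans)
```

u745#wo#wo#wo#wo#v

Matches: at [4:13] → '<<v47ov>>'; at [15:23] → '<<5qsv>>'; at [25:30] → '<<h>>'; at [32:37] → '<<p>>'; at [39:48] → '<<8db89>>'.
`sub` substitutes '#' at each match site.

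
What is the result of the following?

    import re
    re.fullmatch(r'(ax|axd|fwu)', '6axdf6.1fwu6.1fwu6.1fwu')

None

`re.fullmatch` requires the pattern to consume the entire string.
Here there's no way to consume every character, so the call returns None.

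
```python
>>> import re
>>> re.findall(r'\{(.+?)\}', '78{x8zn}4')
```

['x8zn']

`findall` collects group 1 from the one match (1 total).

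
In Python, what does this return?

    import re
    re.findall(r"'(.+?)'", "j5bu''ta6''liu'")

["'ta6", 'liu']

Because the quantifier is non-greedy, it stops expanding at the earliest point where the rest of the pattern can succeed.
One capturing group, so `findall` returns just the captured substring from each match — 2 in all.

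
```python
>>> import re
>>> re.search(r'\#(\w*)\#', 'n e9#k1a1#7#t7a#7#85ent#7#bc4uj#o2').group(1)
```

The match spans [4:10] → '#k1a1#'.
Captured: group 1 = 'k1a1'.

'k1a1'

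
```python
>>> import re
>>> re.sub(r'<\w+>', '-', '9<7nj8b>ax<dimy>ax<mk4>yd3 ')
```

'9-ax-ax-yd3 '

Matches: at [1:8] → '<7nj8b>'; at [10:16] → '<dimy>'; at [18:23] → '<mk4>'.
Every occurrence is swapped for '-'.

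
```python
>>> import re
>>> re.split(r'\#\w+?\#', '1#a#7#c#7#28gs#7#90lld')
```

Each match becomes a cut point; 4 segments remain.

['1', '7', '7', '7#90lld']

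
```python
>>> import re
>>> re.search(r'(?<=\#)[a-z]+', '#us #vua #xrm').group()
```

Lookahead/lookbehind check context without consuming it, so the matched span excludes the asserted characters.
`re.search` scans for the first position where the pattern succeeds.
The match spans [1:3] → 'us'.

'us'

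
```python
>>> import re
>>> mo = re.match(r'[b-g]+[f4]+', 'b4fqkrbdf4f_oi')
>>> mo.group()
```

'b4f'

The pattern matches one or more of a character in [b-g]; then one or more of one of [f4].
`match` is anchored at position 0; if the pattern doesn't fit there, it returns None.
The match spans [0:3] → 'b4f'.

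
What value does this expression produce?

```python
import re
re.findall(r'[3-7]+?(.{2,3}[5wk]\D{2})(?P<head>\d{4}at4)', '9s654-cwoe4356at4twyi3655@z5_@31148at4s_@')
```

With the lazy modifier that quantifier settles for the fewest repetitions that let the rest of the pattern succeed (the atoms after it are unaffected and can still be greedy).
`findall` packs the 2 group values into a tuple for every match.

[('4-cwoe', '4356at4')]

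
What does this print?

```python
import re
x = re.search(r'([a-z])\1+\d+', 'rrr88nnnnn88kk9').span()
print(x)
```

After group 1 captures some text, `\1` only succeeds where that same text appears again.
The match spans [0:5] → 'rrr88'.

(0, 5)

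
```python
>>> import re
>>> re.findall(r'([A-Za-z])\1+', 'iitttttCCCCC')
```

['i', 't', 'C']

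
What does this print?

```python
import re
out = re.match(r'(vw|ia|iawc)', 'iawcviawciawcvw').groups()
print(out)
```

('ia',)

The regex engine tests alternatives in the order written; an earlier branch that matches wins even if a later one would match more.
`re.match` only tries the pattern at the start of the string.
The match spans [0:2] → 'ia'.
Captured: group 1 = 'ia'.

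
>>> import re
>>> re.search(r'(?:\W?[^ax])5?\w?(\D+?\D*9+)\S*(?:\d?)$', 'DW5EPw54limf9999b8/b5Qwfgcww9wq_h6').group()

Pattern: optionally a non-word character, then any character except [ax] (non-capturing group); then optionally the literal '5', then optionally a word character; then one or more of a non-digit (lazy), then zero or more of a non-digit, then one or more of the literal '9' (captured); then zero or more of a non-whitespace character; then optionally a digit (non-capturing group); then anchored at the end.
`search` walks the string left to right and returns the first match it finds.
The match spans [5:34] → 'w54limf9999b8/b5Qwfgcww9wq_h6'.
Captured: group 1 = 'limf9999'.

'w54limf9999b8/b5Qwfgcww9wq_h6'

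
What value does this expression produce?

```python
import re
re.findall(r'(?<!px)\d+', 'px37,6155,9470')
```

A negative assertion filters positions out without eating any characters.
Matches: at [3:4] → '7'; at [5:9] → '6155'; at [10:14] → '9470'.
`findall` yields the raw match text (3 of them) because the pattern has no groups.

['7', '6155', '9470']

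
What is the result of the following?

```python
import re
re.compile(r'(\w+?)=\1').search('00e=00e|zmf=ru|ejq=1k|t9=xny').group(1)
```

'00e'

The match spans [0:7] → '00e=00e'.
Captured: group 1 = '00e'.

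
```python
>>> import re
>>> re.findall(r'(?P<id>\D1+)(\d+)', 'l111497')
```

Pattern: a non-digit, then one or more of a literal '1' (captured as 'id'); then one or more of a digit (captured).
Walking the string: at [0:7] match 'l111497', groups = ('l111', '497').
`findall` packs the 2 group values into a tuple for every match.

[('l111', '497')]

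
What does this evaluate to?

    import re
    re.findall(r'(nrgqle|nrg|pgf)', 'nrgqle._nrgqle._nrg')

Alternation isn't longest-match — the leftmost alternative that fits at this position is chosen.
One capturing group, so `findall` returns just the captured substring from each match — 3 in all.

['nrgqle', 'nrgqle', 'nrg']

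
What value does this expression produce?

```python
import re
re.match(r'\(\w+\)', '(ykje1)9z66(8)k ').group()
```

`re.match` won't scan ahead — the pattern has to work from the very first character.
The match spans [0:7] → '(ykje1)'.

'(ykje1)'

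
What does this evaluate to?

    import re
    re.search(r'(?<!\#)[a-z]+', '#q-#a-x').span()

(6, 7)

The negative lookaround is zero-width — it rules out positions where the adjacent text would match, without consuming anything.
The match spans [6:7] → 'x'.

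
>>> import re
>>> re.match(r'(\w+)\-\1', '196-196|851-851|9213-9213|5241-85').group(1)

'196'

After group 1 captures some text, `\1` only succeeds where that same text appears again.
`re.match` only tries the pattern at the start of the string.
The match spans [0:7] → '196-196'.
Captured: group 1 = '196'.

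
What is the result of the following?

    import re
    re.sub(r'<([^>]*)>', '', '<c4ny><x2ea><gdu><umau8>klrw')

'klrw'

Every occurrence is swapped for ''.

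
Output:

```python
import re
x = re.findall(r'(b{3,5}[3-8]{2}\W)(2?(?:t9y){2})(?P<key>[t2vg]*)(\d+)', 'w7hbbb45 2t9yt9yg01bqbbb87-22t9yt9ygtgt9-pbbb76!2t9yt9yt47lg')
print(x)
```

The pattern matches 3 to 5 of the literal 'b', then exactly 2 of a character in [3-8], then a non-word character (captured); then optionally the literal '2', then the literal 't9y' repeated 2 times (captured); then zero or more of one of [t2vg] (captured as 'key'); then one or more of a digit (captured).
Scanning left to right: at [3:19] match 'bbb45 2t9yt9yg01', groups = ('bbb45 ', '2t9yt9y', 'g', '01'); at [42:58] match 'bbb76!2t9yt9yt47', groups = ('bbb76!', '2t9yt9y', 't', '47').
With 4 capturing groups, `findall` returns a 4-tuple per match.

[('bbb45 ', '2t9yt9y', 'g', '01'), ('bbb76!', '2t9yt9y', 't', '47')]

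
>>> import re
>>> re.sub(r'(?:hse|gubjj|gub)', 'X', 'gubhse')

Every occurrence is swapped for 'X'.

'XX'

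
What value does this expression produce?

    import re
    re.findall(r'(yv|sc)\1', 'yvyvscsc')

['yv', 'sc']

A backreference is literal: `\1` must see the identical characters the first group matched.
Walking the string: at [0:4] match 'yvyv', group 1 = 'yv'; at [4:8] match 'scsc', group 1 = 'sc'.
`findall` collects group 1 from each match (2 total).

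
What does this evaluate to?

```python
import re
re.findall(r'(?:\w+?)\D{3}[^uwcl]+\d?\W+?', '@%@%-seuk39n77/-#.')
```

['seuk39n77/-#.']

Pattern: one or more of a word character (lazy) (non-capturing group); then exactly 3 of a non-digit; then one or more of any character except [uwcl]; then optionally a digit, then one or more of a non-word character (lazy).
Matches: at [5:18] → 'seuk39n77/-#.'.
No capturing groups, so `findall` returns the 1 full match string.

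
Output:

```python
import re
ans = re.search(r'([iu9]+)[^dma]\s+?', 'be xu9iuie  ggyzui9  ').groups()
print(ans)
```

The match spans [4:11] → 'u9iuie '.
Captured: group 1 = 'u9iui'.

('u9iui',)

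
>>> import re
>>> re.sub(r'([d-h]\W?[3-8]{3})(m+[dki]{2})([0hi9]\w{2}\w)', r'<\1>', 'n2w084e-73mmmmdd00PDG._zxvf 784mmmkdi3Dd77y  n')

'n2w084e-73mmmmdd00PDG._zxv<f 784>77y  n'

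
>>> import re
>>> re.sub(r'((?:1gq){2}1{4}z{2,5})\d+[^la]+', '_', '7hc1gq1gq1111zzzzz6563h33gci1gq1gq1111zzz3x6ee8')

This matches the literal '1gq' repeated 2 times, then exactly 4 of the literal '1', then 2 to 5 of a literal 'z' (captured); then one or more of a digit; then one or more of any character except [la].
Matches: at [3:47] → '1gq1gq1111zzzzz6563h33gci1gq1gq1111zzz3x6ee8'.
Every occurrence is swapped for '_'.

'7hc_'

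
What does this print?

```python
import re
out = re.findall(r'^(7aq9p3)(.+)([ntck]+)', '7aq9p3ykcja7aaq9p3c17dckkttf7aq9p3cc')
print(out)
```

With 3 capturing groups, `findall` returns a 3-tuple per match.

[('7aq9p3', 'ykcja7aaq9p3c17dckkttf7aq9p3c', 'c')]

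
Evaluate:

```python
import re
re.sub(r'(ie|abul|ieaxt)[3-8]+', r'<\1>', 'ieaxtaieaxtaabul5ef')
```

'ieaxtaieaxta<abul>ef'

The replacement refers to a captured group, so each match is rewritten using its own captured text.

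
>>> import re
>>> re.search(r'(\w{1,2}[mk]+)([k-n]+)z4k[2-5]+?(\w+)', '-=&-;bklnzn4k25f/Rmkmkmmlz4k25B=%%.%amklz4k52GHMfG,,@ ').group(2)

'l'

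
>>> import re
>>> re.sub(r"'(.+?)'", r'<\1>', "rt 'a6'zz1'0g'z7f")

Lazy quantifiers expand one character at a time until the remainder of the pattern can match.
Matches: at [3:7] → "'a6'"; at [10:14] → "'0g'".
The replacement refers to a captured group, so each match is rewritten using its own captured text.

'rt <a6>zz1<0g>z7f'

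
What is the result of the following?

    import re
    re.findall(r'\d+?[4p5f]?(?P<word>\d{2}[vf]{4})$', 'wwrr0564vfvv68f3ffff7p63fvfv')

['63fvfv']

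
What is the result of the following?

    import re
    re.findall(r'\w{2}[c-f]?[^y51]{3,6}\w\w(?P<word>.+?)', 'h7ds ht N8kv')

['v']

This matches exactly 2 of a word character, then optionally a character in [c-f]; then 3 to 6 of any character except [y51], then a word character; then a word character; then one or more of any character (lazy) (captured as 'word').
Walking the string: at [0:12] match 'h7ds ht N8kv', group 1 = 'v'.
`findall` collects group 1 from the one match (1 total).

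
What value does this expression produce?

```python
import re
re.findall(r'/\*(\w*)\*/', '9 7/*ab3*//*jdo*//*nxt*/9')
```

Walking the string: at [3:10] match '/*ab3*/', group 1 = 'ab3'; at [10:17] match '/*jdo*/', group 1 = 'jdo'; at [17:24] match '/*nxt*/', group 1 = 'nxt'.
Because there's exactly one group, `findall` drops the full match and keeps group 1 from each hit.

['ab3', 'jdo', 'nxt']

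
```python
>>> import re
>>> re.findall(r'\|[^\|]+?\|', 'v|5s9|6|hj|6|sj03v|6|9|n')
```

['|5s9|', '|hj|', '|sj03v|', '|9|']

With no groups in the pattern, `findall` gives back each whole match — 4 here.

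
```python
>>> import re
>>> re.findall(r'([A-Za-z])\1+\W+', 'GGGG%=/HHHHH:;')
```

A backreference is literal: `\1` must see the identical characters the first group matched.
Scanning left to right: at [0:7] match 'GGGG%=/', group 1 = 'G'; at [7:14] match 'HHHHH:;', group 1 = 'H'.
One capturing group, so `findall` returns just the captured substring from each match — 2 in all.

['G', 'H']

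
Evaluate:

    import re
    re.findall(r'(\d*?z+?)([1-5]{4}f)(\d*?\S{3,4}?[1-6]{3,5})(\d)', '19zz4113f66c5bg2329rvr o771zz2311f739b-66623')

This matches zero or more of a digit (lazy), then one or more of a literal 'z' (lazy) (captured); then exactly 4 of a character in [1-5], then the literal 'f' (captured); then zero or more of a digit (lazy), then 3 to 4 of a non-whitespace character (lazy), then 3 to 5 of a character in [1-6] (captured); then a digit (captured).
Scanning left to right: at [0:19] match '19zz4113f66c5bg2329', groups = ('19zz', '4113f', '66c5bg232', '9'); at [24:44] match '771zz2311f739b-66623', groups = ('771zz', '2311f', '739b-6662', '3').
Multiple groups make `findall` return tuples — one 4-tuple for each match.

[('19zz', '4113f', '66c5bg232', '9'), ('771zz', '2311f', '739b-6662', '3')]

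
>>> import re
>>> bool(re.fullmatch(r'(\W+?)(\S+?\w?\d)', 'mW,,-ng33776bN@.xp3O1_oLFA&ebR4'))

This matches one or more of a non-word character (lazy) (captured); then one or more of a non-whitespace character (lazy), then optionally a word character, then a digit (captured).
`re.fullmatch` requires the pattern to consume the entire string.
Here the pattern can't cover the whole string, so the call returns None, and `bool(None)` is False.

False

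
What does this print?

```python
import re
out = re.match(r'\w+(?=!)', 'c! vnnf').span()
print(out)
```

Lookahead/lookbehind check context without consuming it, so the matched span excludes the asserted characters.
With `match`, the pattern is implicitly anchored at the beginning.
The match spans [0:1] → 'c'.

(0, 1)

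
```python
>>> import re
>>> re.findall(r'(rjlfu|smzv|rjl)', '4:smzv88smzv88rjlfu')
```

['smzv', 'smzv', 'rjlfu']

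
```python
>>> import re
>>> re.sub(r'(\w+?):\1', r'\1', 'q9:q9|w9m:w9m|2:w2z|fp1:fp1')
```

`\1` is not a pattern — it's the concrete string captured by group 1, re-applied verbatim.
Matches: at [0:5] → 'q9:q9'; at [6:13] → 'w9m:w9m'; at [20:27] → 'fp1:fp1'.
Each match is replaced using the text its own group 1 captured.

'q9|w9m|2:w2z|fp1'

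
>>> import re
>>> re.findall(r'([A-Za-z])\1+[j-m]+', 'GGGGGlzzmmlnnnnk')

A backreference is literal: `\1` must see the identical characters the first group matched.
Matches: at [0:6] match 'GGGGGl', group 1 = 'G'; at [6:11] match 'zzmml', group 1 = 'z'; at [11:16] match 'nnnnk', group 1 = 'n'.
With a single group, `findall` returns only what that group captured — 3 items.

['G', 'z', 'n']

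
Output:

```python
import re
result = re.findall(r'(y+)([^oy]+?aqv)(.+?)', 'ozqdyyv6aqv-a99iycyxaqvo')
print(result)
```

Pattern: one or more of a literal 'y' (captured); then one or more of any character except [oy] (lazy), then the literal 'aqv' (captured); then one or more of any character (lazy) (captured).
Scanning left to right: at [4:12] match 'yyv6aqv-', groups = ('yy', 'v6aqv', '-'); at [18:24] match 'yxaqvo', groups = ('y', 'xaqv', 'o').
Multiple groups make `findall` return tuples — one 3-tuple for each match.

[('yy', 'v6aqv', '-'), ('y', 'xaqv', 'o')]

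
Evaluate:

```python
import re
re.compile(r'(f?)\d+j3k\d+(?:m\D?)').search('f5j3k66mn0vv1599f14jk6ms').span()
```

This matches optionally a literal 'f' (captured); then one or more of a digit; then the literal 'j3k', then one or more of a digit; then the literal 'm', then optionally a non-digit (non-capturing group).
The match spans [0:9] → 'f5j3k66mn'.

(0, 9)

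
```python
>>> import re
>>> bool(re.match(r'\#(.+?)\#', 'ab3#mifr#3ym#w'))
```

`re.match` only tries the pattern at the start of the string.
Here position 0 doesn't satisfy it, so the call returns None, and `bool(None)` is False.

False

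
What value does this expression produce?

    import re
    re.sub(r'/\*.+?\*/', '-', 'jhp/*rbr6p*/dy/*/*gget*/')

Because the quantifier is non-greedy, it stops expanding at the earliest point where the rest of the pattern can succeed.
Matches: at [3:12] → '/*rbr6p*/'; at [14:24] → '/*/*gget*/'.
Every occurrence is swapped for '-'.

'jhp-dy-'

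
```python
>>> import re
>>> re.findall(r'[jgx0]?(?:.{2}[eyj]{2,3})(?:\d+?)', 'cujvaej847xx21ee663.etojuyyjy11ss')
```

Pattern: optionally one of [jgx0]; then exactly 2 of any character, then 2 to 3 of one of [eyj] (non-capturing group); then one or more of a digit (lazy) (non-capturing group).
The `?` after the quantifier makes it lazy — it takes as little as possible before letting the rest of the pattern try.
Matches: at [2:8] → 'jvaej8'; at [11:17] → 'x21ee6'; at [23:30] → 'juyyjy1'.
With no groups in the pattern, `findall` gives back each whole match — 3 here.

['jvaej8', 'x21ee6', 'juyyjy1']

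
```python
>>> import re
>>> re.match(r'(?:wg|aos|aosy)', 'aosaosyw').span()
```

With `match`, the pattern is implicitly anchored at the beginning.
The match spans [0:3] → 'aos'.

(0, 3)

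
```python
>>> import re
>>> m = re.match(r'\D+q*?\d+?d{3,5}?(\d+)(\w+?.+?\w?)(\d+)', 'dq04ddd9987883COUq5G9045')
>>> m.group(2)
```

'COUq'

The pattern matches one or more of a non-digit; then zero or more of the literal 'q' (lazy), then one or more of a digit (lazy), then 3 to 5 of the literal 'd' (lazy); then one or more of a digit (captured); then one or more of a word character (lazy), then one or more of any character (lazy), then optionally a word character (captured); then one or more of a digit (captured).
The `?` after the quantifier makes it lazy — it takes as little as possible before letting the rest of the pattern try.
`re.match` won't scan ahead — the pattern has to work from the very first character.
The match spans [0:19] → 'dq04ddd9987883COUq5'.
Captured: group 1 = '9987883', group 2 = 'COUq', group 3 = '5'.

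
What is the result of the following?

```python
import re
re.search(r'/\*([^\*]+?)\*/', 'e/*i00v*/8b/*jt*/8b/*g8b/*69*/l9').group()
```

Unlike `match`, `search` isn't anchored — it looks for the pattern anywhere in the string.
The match spans [1:9] → '/*i00v*/'.
Captured: group 1 = 'i00v'.

'/*i00v*/'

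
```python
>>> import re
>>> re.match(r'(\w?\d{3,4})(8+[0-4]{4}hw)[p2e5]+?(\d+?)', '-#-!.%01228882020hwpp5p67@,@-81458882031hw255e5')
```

None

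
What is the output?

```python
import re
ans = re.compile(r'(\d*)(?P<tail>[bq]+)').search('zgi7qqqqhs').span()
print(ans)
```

(3, 8)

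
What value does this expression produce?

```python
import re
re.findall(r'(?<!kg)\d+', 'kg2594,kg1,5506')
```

['594', '5506']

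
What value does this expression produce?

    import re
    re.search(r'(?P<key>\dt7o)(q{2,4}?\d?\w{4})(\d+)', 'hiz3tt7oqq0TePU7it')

None

The pattern matches a digit, then the literal 't7o' (captured as 'key'); then 2 to 4 of a literal 'q' (lazy), then optionally a digit, then exactly 4 of a word character (captured); then one or more of a digit (captured).
`re.search` tries every starting position until one works.
Here the pattern never matches, so the call returns None.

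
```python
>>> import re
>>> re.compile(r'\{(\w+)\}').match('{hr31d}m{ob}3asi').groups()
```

`re.match` won't scan ahead — the pattern has to work from the very first character.
The match spans [0:7] → '{hr31d}'.
Captured: group 1 = 'hr31d'.

('hr31d',)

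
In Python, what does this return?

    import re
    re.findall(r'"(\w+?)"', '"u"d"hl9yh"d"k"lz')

Walking the string: at [0:3] match '"u"', group 1 = 'u'; at [4:11] match '"hl9yh"', group 1 = 'hl9yh'; at [12:15] match '"k"', group 1 = 'k'.
Because there's exactly one group, `findall` drops the full match and keeps group 1 from each hit.

['u', 'hl9yh', 'k']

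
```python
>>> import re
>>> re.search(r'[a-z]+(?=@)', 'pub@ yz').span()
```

(0, 3)

Because the assertion is zero-width, the text it checks is not consumed and won't appear in the result.
The match spans [0:3] → 'pub'.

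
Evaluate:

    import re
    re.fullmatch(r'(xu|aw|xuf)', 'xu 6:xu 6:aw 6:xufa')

None

`fullmatch` succeeds only if the pattern covers the string from start to end.
Here the pattern can't cover the whole string, so the call returns None.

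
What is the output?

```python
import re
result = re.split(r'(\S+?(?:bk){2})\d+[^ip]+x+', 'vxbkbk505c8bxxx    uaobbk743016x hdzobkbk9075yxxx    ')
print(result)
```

The pattern matches one or more of a non-whitespace character (lazy), then the literal 'bk' repeated 2 times (captured); then one or more of a digit, then one or more of any character except [ip], then one or more of a literal 'x'.
Matches to split on: at [0:49] → 'vxbkbk505c8bxxx    uaobbk743016x hdzobkbk9075yxxx'.
Because the pattern has a capturing group, `split` also inserts each captured text between the pieces.

['', 'vxbkbk', '    ']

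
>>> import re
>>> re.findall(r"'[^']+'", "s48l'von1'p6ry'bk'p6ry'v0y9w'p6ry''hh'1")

["'von1'", "'bk'", "'v0y9w'", "'hh'"]

No capturing groups, so `findall` returns the 4 full match strings.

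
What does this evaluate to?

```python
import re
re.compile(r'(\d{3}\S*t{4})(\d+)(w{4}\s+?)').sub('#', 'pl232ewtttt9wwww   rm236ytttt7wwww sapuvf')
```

'pl#  rm#sapuvf'

This matches exactly 3 of a digit, then zero or more of a non-whitespace character, then exactly 4 of a literal 't' (captured); then one or more of a digit (captured); then exactly 4 of a literal 'w', then one or more of whitespace (lazy) (captured).
With the lazy modifier that quantifier settles for the fewest repetitions that let the rest of the pattern succeed (the atoms after it are unaffected and can still be greedy).
Matches: at [2:17] → '232ewtttt9wwww '; at [21:35] → '236ytttt7wwww '.
`sub` substitutes '#' at each match site.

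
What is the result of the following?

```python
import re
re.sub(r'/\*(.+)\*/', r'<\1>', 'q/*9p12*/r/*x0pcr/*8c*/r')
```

'q<9p12*/r/*x0pcr/*8c>r'

Matches: at [1:23] → '/*9p12*/r/*x0pcr/*8c*/'.
`\1` in the replacement pulls in group 1's text for each match.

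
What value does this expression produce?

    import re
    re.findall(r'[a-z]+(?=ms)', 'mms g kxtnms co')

['m', 'kxtn']

The `(?=…)`/`(?<=…)` assertion just peeks at neighbouring text; it doesn't advance the match position.
Walking the string: at [0:1] → 'm'; at [6:10] → 'kxtn'.
With no groups in the pattern, `findall` gives back each whole match — 2 here.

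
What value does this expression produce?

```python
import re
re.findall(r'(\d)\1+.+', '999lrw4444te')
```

['9']

After group 1 captures some text, `\1` only succeeds where that same text appears again.
Walking the string: at [0:12] match '999lrw4444te', group 1 = '9'.
Because there's exactly one group, `findall` drops the full match and keeps group 1 from the one hit.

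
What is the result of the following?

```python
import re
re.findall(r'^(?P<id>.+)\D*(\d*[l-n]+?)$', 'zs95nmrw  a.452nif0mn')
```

[('zs95nmrw  a.452nif0m', 'n')]

The pattern matches anchored at the start of the string; then one or more of any character (captured as 'id'); then zero or more of a non-digit; then zero or more of a digit, then one or more of a character in [l-n] (lazy) (captured); then anchored at the end.
Scanning left to right: at [0:21] match 'zs95nmrw  a.452nif0mn', groups = ('zs95nmrw  a.452nif0m', 'n').
With 2 capturing groups, `findall` returns a 2-tuple per match.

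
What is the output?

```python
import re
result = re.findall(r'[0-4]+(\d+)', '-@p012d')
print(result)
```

['2']

The pattern matches one or more of a character in [0-4]; then one or more of a digit (captured).
Walking the string: at [3:6] match '012', group 1 = '2'.
`findall` collects group 1 from the one match (1 total).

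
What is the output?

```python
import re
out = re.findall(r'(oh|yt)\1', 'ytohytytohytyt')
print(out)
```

['yt', 'yt']

`\1` has to match the exact text group 1 already captured.
Matches: at [4:8] match 'ytyt', group 1 = 'yt'; at [10:14] match 'ytyt', group 1 = 'yt'.
`findall` collects group 1 from each match (2 total).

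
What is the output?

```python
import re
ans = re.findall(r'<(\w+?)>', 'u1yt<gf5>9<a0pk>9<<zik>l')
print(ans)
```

['gf5', 'a0pk', 'zik']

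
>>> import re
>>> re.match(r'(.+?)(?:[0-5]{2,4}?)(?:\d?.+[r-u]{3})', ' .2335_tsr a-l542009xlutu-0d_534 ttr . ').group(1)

' .'

The pattern matches one or more of any character (lazy) (captured); then 2 to 4 of a character in [0-5] (lazy) (non-capturing group); then optionally a digit, then one or more of any character, then exactly 3 of a character in [r-u] (non-capturing group).
A non-greedy quantifier consumes as few characters as it can — just enough that the remainder of the pattern still matches from where it stops; whatever follows it matches normally.
`re.match` only tries the pattern at the start of the string.
The match spans [0:36] → ' .2335_tsr a-l542009xlutu-0d_534 ttr'.
Captured: group 1 = ' .'.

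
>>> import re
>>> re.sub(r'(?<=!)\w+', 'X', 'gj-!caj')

The `(?=…)`/`(?<=…)` assertion just peeks at neighbouring text; it doesn't advance the match position.
Matches: at [4:7] → 'caj'.
Every occurrence is swapped for 'X'.

'gj-!X'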